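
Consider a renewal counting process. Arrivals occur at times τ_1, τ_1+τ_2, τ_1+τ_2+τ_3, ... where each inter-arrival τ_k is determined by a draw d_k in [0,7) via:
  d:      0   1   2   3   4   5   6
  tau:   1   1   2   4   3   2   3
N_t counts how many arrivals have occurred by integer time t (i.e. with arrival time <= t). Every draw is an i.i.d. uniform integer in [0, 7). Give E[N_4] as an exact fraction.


Inter-arrival values over d=0..6: [1, 1, 2, 4, 3, 2, 3]
Each d has probability 1/7, so the pmf of τ is: f(1) = 2/7, f(2) = 2/7, f(3) = 2/7, f(4) = 1/7
Renewal equation for m(n) = E[N_n]: condition on τ_1 = k (if k <= n, one arrival plus a fresh copy on the remaining n−k steps): m(n) = F(n) + Σ_{k<=n} f(k)·m(n−k), where F(n) = P(τ <= n) and m(0) = 0
m(1) = F(1) = 2/7
m(2) = F(2) + f(1)·m(1) = 4/7 + 2/7·2/7 = 32/49
m(3) = F(3) + f(1)·m(2) + f(2)·m(1) = 6/7 + 2/7·32/49 + 2/7·2/7 = 386/343
m(4) = F(4) + f(1)·m(3) + f(2)·m(2) + f(3)·m(1) = 1 + 2/7·386/343 + 2/7·32/49 + 2/7·2/7 = 3817/2401
E[N_4] = m(4) = 3817/2401

3817/2401


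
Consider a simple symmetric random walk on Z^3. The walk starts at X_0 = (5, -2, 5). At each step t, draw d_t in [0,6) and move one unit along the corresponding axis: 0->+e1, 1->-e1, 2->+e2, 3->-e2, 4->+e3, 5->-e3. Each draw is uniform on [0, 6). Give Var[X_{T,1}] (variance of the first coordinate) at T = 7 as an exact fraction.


7/3

Outcome values over d=0..5: [1, -1, 0, 0, 0, 0]
Σy = 0, Σy² = 2, M = 6
μ = 0/6 = 0,  σ² = 2/6 − (0)² = 1/3
Independent increments: Var[X_7] = 7·σ² = 7·(1/3) = 7/3


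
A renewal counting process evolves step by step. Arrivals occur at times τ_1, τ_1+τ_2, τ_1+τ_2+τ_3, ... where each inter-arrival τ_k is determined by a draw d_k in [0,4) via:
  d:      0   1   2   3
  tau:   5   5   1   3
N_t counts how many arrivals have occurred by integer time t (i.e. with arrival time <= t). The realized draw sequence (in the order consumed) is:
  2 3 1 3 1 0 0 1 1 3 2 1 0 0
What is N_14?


draw d_1=2: τ_1=1, arrival time A_1=1
draw d_2=3: τ_2=3, arrival time A_2=4
draw d_3=1: τ_3=5, arrival time A_3=9
draw d_4=3: τ_4=3, arrival time A_4=12
draw d_5=1: τ_5=5, arrival time A_5=17
draw d_6=0: τ_6=5, arrival time A_6=22
draw d_7=0: τ_7=5, arrival time A_7=27
draw d_8=1: τ_8=5, arrival time A_8=32
draw d_9=1: τ_9=5, arrival time A_9=37
draw d_10=3: τ_10=3, arrival time A_10=40
draw d_11=2: τ_11=1, arrival time A_11=41
draw d_12=1: τ_12=5, arrival time A_12=46
draw d_13=0: τ_13=5, arrival time A_13=51
draw d_14=0: τ_14=5, arrival time A_14=56
N_t over t=0..14: 0:0 1:1 2:1 3:1 4:2 5:2 6:2 7:2 8:2 9:3 10:3 11:3 12:4 13:4 14:4

4


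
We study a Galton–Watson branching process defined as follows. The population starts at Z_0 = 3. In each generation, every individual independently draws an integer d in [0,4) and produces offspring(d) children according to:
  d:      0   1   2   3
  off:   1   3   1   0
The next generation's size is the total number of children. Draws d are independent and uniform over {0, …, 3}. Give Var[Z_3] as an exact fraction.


Outcome values over d=0..3: [1, 3, 1, 0]
Σy = 5, Σy² = 11, M = 4
μ = 5/4 = 5/4,  σ² = 11/4 − (5/4)² = 19/16
V_0 = 0, E_0 = 3
V_1 = 19/16·E_0 + (5/4)²·V_0 = 57/16;  E_1 = 15/4
V_2 = 19/16·E_1 + (5/4)²·V_1 = 2565/256;  E_2 = 75/16
V_3 = 19/16·E_2 + (5/4)²·V_2 = 86925/4096;  E_3 = 375/64

86925/4096


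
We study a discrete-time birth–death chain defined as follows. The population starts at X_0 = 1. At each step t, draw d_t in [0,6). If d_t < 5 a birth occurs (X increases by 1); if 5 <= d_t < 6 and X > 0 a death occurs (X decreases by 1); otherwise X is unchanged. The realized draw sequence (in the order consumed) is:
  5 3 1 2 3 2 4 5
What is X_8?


5

t=0: X=1, d=5 → death, X_1=0
t=1: X=0, d=3 → birth, X_2=1
t=2: X=1, d=1 → birth, X_3=2
t=3: X=2, d=2 → birth, X_4=3
t=4: X=3, d=3 → birth, X_5=4
t=5: X=4, d=2 → birth, X_6=5
t=6: X=5, d=4 → birth, X_7=6
t=7: X=6, d=5 → death, X_8=5


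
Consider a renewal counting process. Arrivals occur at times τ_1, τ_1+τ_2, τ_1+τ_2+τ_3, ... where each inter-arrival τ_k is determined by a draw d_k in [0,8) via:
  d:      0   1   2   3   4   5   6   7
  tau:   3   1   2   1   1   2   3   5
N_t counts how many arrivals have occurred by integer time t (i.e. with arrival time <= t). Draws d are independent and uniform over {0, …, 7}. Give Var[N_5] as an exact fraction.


Inter-arrival values over d=0..7: [3, 1, 2, 1, 1, 2, 3, 5]
Each d has probability 1/8, so the pmf of τ is: f(1) = 3/8, f(2) = 1/4, f(3) = 1/4, f(5) = 1/8
Let p_n(j) = P(N_n = j), with p_0 = [1]. Condition on τ_1: p_n(0) = P(τ > n), and for j >= 1, p_n(j) = Σ_{k<=n} f(k)·p_{n−k}(j−1)
p_1 = [5/8, 3/8]  (j = 0..1)
p_2 = [3/8, 31/64, 9/64]  (j = 0..2)
p_3 = [1/8, 35/64, 141/512, 27/512]  (j = 0..3)
p_4 = [1/8, 19/64, 215/512, 567/4096, 81/4096]  (j = 0..4)
p_5 = [0, 19/64, 189/512, 1071/4096, 2133/32768, 243/32768]  (j = 0..5)
E[N_5] = Σ j·p_5(j) = 69371/32768;  E[N_5²] = Σ j²·p_5(j) = 175427/32768
Var[N_5] = 175427/32768 − (69371/32768)² = 936056295/1073741824

936056295/1073741824


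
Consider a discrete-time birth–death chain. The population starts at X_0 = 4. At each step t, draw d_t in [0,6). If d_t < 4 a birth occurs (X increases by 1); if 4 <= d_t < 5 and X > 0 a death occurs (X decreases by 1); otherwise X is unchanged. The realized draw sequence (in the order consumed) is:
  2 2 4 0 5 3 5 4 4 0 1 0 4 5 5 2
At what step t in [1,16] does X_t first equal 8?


12

t=0: X=4, d=2 → birth, X_1=5
t=1: X=5, d=2 → birth, X_2=6
t=2: X=6, d=4 → death, X_3=5
t=3: X=5, d=0 → birth, X_4=6
t=4: X=6, d=5 → hold, X_5=6
t=5: X=6, d=3 → birth, X_6=7
t=6: X=7, d=5 → hold, X_7=7
t=7: X=7, d=4 → death, X_8=6
t=8: X=6, d=4 → death, X_9=5
t=9: X=5, d=0 → birth, X_10=6
t=10: X=6, d=1 → birth, X_11=7
t=11: X=7, d=0 → birth, X_12=8
t=12: X=8, d=4 → death, X_13=7
t=13: X=7, d=5 → hold, X_14=7
t=14: X=7, d=5 → hold, X_15=7
t=15: X=7, d=2 → birth, X_16=8


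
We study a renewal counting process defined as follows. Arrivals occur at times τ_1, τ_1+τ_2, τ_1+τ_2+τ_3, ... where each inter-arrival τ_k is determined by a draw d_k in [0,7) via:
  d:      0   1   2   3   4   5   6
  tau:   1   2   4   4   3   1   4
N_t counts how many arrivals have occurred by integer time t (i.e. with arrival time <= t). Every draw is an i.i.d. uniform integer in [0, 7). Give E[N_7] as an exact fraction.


Inter-arrival values over d=0..6: [1, 2, 4, 4, 3, 1, 4]
Each d has probability 1/7, so the pmf of τ is: f(1) = 2/7, f(2) = 1/7, f(3) = 1/7, f(4) = 3/7
Renewal equation for m(n) = E[N_n]: condition on τ_1 = k (if k <= n, one arrival plus a fresh copy on the remaining n−k steps): m(n) = F(n) + Σ_{k<=n} f(k)·m(n−k), where F(n) = P(τ <= n) and m(0) = 0
m(1) = F(1) = 2/7
m(2) = F(2) + f(1)·m(1) = 3/7 + 2/7·2/7 = 25/49
m(3) = F(3) + f(1)·m(2) + f(2)·m(1) = 4/7 + 2/7·25/49 + 1/7·2/7 = 260/343
m(4) = F(4) + f(1)·m(3) + f(2)·m(2) + f(3)·m(1) = 1 + 2/7·260/343 + 1/7·25/49 + 1/7·2/7 = 3194/2401
m(5) = F(5) + f(1)·m(4) + f(2)·m(3) + f(3)·m(2) + f(4)·m(1) = 1 + 2/7·3194/2401 + 1/7·260/343 + 1/7·25/49 + 3/7·2/7 = 28298/16807
m(6) = F(6) + f(1)·m(5) + f(2)·m(4) + f(3)·m(3) + f(4)·m(2) = 1 + 2/7·28298/16807 + 1/7·3194/2401 + 1/7·260/343 + 3/7·25/49 = 235068/117649
m(7) = F(7) + f(1)·m(6) + f(2)·m(5) + f(3)·m(4) + f(4)·m(3) = 1 + 2/7·235068/117649 + 1/7·28298/16807 + 1/7·3194/2401 + 3/7·260/343 = 1915811/823543
E[N_7] = m(7) = 1915811/823543

1915811/823543


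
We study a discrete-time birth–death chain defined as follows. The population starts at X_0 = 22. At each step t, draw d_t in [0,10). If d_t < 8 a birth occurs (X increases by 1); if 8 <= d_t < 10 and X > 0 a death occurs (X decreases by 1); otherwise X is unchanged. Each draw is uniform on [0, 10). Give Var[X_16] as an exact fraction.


256/25

X can drop by at most 1 per step and X_0 = 22 > T = 16, so X_t >= 22 − t >= 6 > 0 for every t <= 16: the floor at 0 (the 'and X > 0' condition) never binds. Hence X_16 = X_0 + Σ_{t<16} Y_t with i.i.d. increments Y_t = y(d_t) ∈ {+1, −1, 0}.
Outcome values over d=0..9: [1, 1, 1, 1, 1, 1, 1, 1, -1, -1]
Σy = 6, Σy² = 10, M = 10
μ = 6/10 = 3/5,  σ² = 10/10 − (3/5)² = 16/25
Independent increments: Var[X_16] = 16·σ² = 16·(16/25) = 256/25


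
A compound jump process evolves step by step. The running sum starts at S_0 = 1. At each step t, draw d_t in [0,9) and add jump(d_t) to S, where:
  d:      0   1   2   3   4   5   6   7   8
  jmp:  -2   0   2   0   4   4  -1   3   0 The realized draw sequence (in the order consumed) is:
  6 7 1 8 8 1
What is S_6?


3

t=0: S=1, d=6, jump=-1, S_1=0
t=1: S=0, d=7, jump=3, S_2=3
t=2: S=3, d=1, jump=0, S_3=3
t=3: S=3, d=8, jump=0, S_4=3
t=4: S=3, d=8, jump=0, S_5=3
t=5: S=3, d=1, jump=0, S_6=3


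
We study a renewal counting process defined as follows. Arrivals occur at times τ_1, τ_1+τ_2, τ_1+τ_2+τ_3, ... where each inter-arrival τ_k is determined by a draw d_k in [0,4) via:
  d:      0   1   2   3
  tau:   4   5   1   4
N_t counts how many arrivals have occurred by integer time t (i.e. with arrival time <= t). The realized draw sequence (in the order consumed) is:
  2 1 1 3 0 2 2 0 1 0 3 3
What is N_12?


3

draw d_1=2: τ_1=1, arrival time A_1=1
draw d_2=1: τ_2=5, arrival time A_2=6
draw d_3=1: τ_3=5, arrival time A_3=11
draw d_4=3: τ_4=4, arrival time A_4=15
draw d_5=0: τ_5=4, arrival time A_5=19
draw d_6=2: τ_6=1, arrival time A_6=20
draw d_7=2: τ_7=1, arrival time A_7=21
draw d_8=0: τ_8=4, arrival time A_8=25
draw d_9=1: τ_9=5, arrival time A_9=30
draw d_10=0: τ_10=4, arrival time A_10=34
draw d_11=3: τ_11=4, arrival time A_11=38
draw d_12=3: τ_12=4, arrival time A_12=42
N_t over t=0..12: 0:0 1:1 2:1 3:1 4:1 5:1 6:2 7:2 8:2 9:2 10:2 11:3 12:3


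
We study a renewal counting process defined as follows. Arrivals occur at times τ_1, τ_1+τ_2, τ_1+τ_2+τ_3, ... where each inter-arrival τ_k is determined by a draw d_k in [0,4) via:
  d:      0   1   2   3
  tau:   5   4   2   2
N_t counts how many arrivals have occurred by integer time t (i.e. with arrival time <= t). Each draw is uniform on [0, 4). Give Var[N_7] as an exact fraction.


23/64

Inter-arrival values over d=0..3: [5, 4, 2, 2]
Each d has probability 1/4, so the pmf of τ is: f(2) = 1/2, f(4) = 1/4, f(5) = 1/4
Let p_n(j) = P(N_n = j), with p_0 = [1]. Condition on τ_1: p_n(0) = P(τ > n), and for j >= 1, p_n(j) = Σ_{k<=n} f(k)·p_{n−k}(j−1)
p_1 = [1]  (j = 0)
p_2 = [1/2, 1/2]  (j = 0..1)
p_3 = [1/2, 1/2]  (j = 0..1)
p_4 = [1/4, 1/2, 1/4]  (j = 0..2)
p_5 = [0, 3/4, 1/4]  (j = 0..2)
p_6 = [0, 1/2, 3/8, 1/8]  (j = 0..3)
p_7 = [0, 1/4, 5/8, 1/8]  (j = 0..3)
E[N_7] = Σ j·p_7(j) = 15/8;  E[N_7²] = Σ j²·p_7(j) = 31/8
Var[N_7] = 31/8 − (15/8)² = 23/64


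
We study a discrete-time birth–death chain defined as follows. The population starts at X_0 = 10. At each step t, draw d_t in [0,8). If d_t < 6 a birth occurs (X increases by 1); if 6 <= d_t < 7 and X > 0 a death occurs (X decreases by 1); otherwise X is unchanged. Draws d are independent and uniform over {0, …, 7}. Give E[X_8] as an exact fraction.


15

X can drop by at most 1 per step and X_0 = 10 > T = 8, so X_t >= 10 − t >= 2 > 0 for every t <= 8: the floor at 0 (the 'and X > 0' condition) never binds. Hence X_8 = X_0 + Σ_{t<8} Y_t with i.i.d. increments Y_t = y(d_t) ∈ {+1, −1, 0}.
Outcome values over d=0..7: [1, 1, 1, 1, 1, 1, -1, 0]
Σy = 5, Σy² = 7, M = 8
μ = 5/8 = 5/8,  σ² = 7/8 − (5/8)² = 31/64
E[X_8] = 10 + 8·(5/8) = 15


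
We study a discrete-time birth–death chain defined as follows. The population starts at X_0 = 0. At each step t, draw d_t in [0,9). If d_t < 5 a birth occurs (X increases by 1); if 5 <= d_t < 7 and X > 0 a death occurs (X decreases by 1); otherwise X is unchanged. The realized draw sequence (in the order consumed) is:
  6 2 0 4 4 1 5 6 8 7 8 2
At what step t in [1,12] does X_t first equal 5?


6

t=0: X=0, d=6 → hold, X_1=0
t=1: X=0, d=2 → birth, X_2=1
t=2: X=1, d=0 → birth, X_3=2
t=3: X=2, d=4 → birth, X_4=3
t=4: X=3, d=4 → birth, X_5=4
t=5: X=4, d=1 → birth, X_6=5
t=6: X=5, d=5 → death, X_7=4
t=7: X=4, d=6 → death, X_8=3
t=8: X=3, d=8 → hold, X_9=3
t=9: X=3, d=7 → hold, X_10=3
t=10: X=3, d=8 → hold, X_11=3
t=11: X=3, d=2 → birth, X_12=4


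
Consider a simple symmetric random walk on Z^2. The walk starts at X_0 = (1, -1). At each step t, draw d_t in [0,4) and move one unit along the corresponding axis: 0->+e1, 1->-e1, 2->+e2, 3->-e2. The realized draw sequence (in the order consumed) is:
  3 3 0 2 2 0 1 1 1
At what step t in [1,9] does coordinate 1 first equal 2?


t=0: X=(1, -1), d=3 → -e2, X_1=(1, -2)
t=1: X=(1, -2), d=3 → -e2, X_2=(1, -3)
t=2: X=(1, -3), d=0 → +e1, X_3=(2, -3)
t=3: X=(2, -3), d=2 → +e2, X_4=(2, -2)
t=4: X=(2, -2), d=2 → +e2, X_5=(2, -1)
t=5: X=(2, -1), d=0 → +e1, X_6=(3, -1)
t=6: X=(3, -1), d=1 → -e1, X_7=(2, -1)
t=7: X=(2, -1), d=1 → -e1, X_8=(1, -1)
t=8: X=(1, -1), d=1 → -e1, X_9=(0, -1)

3


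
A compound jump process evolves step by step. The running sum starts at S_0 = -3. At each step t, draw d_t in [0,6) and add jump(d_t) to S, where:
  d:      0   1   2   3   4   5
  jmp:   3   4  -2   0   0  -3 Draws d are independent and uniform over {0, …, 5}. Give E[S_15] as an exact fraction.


2

Outcome values over d=0..5: [3, 4, -2, 0, 0, -3]
Σy = 2, Σy² = 38, M = 6
μ = 2/6 = 1/3,  σ² = 38/6 − (1/3)² = 56/9
E[S_15] = -3 + 15·(1/3) = 2


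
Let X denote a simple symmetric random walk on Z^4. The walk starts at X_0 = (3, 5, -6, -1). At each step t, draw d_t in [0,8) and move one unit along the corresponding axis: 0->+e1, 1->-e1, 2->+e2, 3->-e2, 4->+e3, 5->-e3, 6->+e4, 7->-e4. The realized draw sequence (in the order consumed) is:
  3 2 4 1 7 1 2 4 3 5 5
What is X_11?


(1, 5, -6, -2)

t=0: X=(3, 5, -6, -1), d=3 → -e2, X_1=(3, 4, -6, -1)
t=1: X=(3, 4, -6, -1), d=2 → +e2, X_2=(3, 5, -6, -1)
t=2: X=(3, 5, -6, -1), d=4 → +e3, X_3=(3, 5, -5, -1)
t=3: X=(3, 5, -5, -1), d=1 → -e1, X_4=(2, 5, -5, -1)
t=4: X=(2, 5, -5, -1), d=7 → -e4, X_5=(2, 5, -5, -2)
t=5: X=(2, 5, -5, -2), d=1 → -e1, X_6=(1, 5, -5, -2)
t=6: X=(1, 5, -5, -2), d=2 → +e2, X_7=(1, 6, -5, -2)
t=7: X=(1, 6, -5, -2), d=4 → +e3, X_8=(1, 6, -4, -2)
t=8: X=(1, 6, -4, -2), d=3 → -e2, X_9=(1, 5, -4, -2)
t=9: X=(1, 5, -4, -2), d=5 → -e3, X_10=(1, 5, -5, -2)
t=10: X=(1, 5, -5, -2), d=5 → -e3, X_11=(1, 5, -6, -2)


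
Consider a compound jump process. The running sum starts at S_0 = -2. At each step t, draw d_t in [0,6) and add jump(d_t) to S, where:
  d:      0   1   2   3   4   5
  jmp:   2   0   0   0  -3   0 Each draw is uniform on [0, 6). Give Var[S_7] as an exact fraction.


539/36

Outcome values over d=0..5: [2, 0, 0, 0, -3, 0]
Σy = -1, Σy² = 13, M = 6
μ = -1/6 = -1/6,  σ² = 13/6 − (-1/6)² = 77/36
Independent increments: Var[S_7] = 7·σ² = 7·(77/36) = 539/36


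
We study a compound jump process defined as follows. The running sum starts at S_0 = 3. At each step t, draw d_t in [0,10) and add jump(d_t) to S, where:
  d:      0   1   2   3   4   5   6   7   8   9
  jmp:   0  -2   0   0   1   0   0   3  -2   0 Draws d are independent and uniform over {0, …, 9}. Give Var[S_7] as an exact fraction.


Outcome values over d=0..9: [0, -2, 0, 0, 1, 0, 0, 3, -2, 0]
Σy = 0, Σy² = 18, M = 10
μ = 0/10 = 0,  σ² = 18/10 − (0)² = 9/5
Independent increments: Var[S_7] = 7·σ² = 7·(9/5) = 63/5

63/5


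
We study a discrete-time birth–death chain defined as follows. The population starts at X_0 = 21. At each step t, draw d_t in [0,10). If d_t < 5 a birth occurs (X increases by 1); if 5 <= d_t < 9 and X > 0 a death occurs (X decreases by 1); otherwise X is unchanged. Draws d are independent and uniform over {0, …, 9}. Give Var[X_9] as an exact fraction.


801/100

X can drop by at most 1 per step and X_0 = 21 > T = 9, so X_t >= 21 − t >= 12 > 0 for every t <= 9: the floor at 0 (the 'and X > 0' condition) never binds. Hence X_9 = X_0 + Σ_{t<9} Y_t with i.i.d. increments Y_t = y(d_t) ∈ {+1, −1, 0}.
Outcome values over d=0..9: [1, 1, 1, 1, 1, -1, -1, -1, -1, 0]
Σy = 1, Σy² = 9, M = 10
μ = 1/10 = 1/10,  σ² = 9/10 − (1/10)² = 89/100
Independent increments: Var[X_9] = 9·σ² = 9·(89/100) = 801/100


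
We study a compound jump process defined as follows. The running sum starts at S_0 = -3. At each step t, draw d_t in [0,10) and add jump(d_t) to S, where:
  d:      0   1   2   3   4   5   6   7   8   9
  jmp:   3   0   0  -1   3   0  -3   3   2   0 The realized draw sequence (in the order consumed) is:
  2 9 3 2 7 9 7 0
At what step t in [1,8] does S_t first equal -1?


t=0: S=-3, d=2, jump=0, S_1=-3
t=1: S=-3, d=9, jump=0, S_2=-3
t=2: S=-3, d=3, jump=-1, S_3=-4
t=3: S=-4, d=2, jump=0, S_4=-4
t=4: S=-4, d=7, jump=3, S_5=-1
t=5: S=-1, d=9, jump=0, S_6=-1
t=6: S=-1, d=7, jump=3, S_7=2
t=7: S=2, d=0, jump=3, S_8=5

5


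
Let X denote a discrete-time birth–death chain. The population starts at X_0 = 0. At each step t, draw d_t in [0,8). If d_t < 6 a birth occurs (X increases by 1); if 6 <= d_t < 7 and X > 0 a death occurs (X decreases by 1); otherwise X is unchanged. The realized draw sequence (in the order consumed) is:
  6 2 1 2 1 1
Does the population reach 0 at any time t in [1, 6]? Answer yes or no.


yes

t=0: X=0, d=6 → hold, X_1=0
t=1: X=0, d=2 → birth, X_2=1
t=2: X=1, d=1 → birth, X_3=2
t=3: X=2, d=2 → birth, X_4=3
t=4: X=3, d=1 → birth, X_5=4
t=5: X=4, d=1 → birth, X_6=5


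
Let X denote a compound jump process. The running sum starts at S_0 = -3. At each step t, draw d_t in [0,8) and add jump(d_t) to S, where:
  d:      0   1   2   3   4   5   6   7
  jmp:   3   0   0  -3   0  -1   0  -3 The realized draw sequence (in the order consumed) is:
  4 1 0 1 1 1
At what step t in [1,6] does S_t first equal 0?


t=0: S=-3, d=4, jump=0, S_1=-3
t=1: S=-3, d=1, jump=0, S_2=-3
t=2: S=-3, d=0, jump=3, S_3=0
t=3: S=0, d=1, jump=0, S_4=0
t=4: S=0, d=1, jump=0, S_5=0
t=5: S=0, d=1, jump=0, S_6=0

3


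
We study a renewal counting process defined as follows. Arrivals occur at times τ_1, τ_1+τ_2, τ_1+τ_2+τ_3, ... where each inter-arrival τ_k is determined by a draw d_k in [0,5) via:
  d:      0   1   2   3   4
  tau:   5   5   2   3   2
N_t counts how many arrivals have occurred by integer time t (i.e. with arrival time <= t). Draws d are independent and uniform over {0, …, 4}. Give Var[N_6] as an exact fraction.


5816/15625

Inter-arrival values over d=0..4: [5, 5, 2, 3, 2]
Each d has probability 1/5, so the pmf of τ is: f(2) = 2/5, f(3) = 1/5, f(5) = 2/5
Let p_n(j) = P(N_n = j), with p_0 = [1]. Condition on τ_1: p_n(0) = P(τ > n), and for j >= 1, p_n(j) = Σ_{k<=n} f(k)·p_{n−k}(j−1)
p_1 = [1]  (j = 0)
p_2 = [3/5, 2/5]  (j = 0..1)
p_3 = [2/5, 3/5]  (j = 0..1)
p_4 = [2/5, 11/25, 4/25]  (j = 0..2)
p_5 = [0, 17/25, 8/25]  (j = 0..2)
p_6 = [0, 16/25, 37/125, 8/125]  (j = 0..3)
E[N_6] = Σ j·p_6(j) = 178/125;  E[N_6²] = Σ j²·p_6(j) = 12/5
Var[N_6] = 12/5 − (178/125)² = 5816/15625


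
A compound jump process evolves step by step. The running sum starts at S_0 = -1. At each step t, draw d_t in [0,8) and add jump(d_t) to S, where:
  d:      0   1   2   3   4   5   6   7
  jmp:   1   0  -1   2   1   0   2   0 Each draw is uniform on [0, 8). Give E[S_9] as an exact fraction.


Outcome values over d=0..7: [1, 0, -1, 2, 1, 0, 2, 0]
Σy = 5, Σy² = 11, M = 8
μ = 5/8 = 5/8,  σ² = 11/8 − (5/8)² = 63/64
E[S_9] = -1 + 9·(5/8) = 37/8

37/8


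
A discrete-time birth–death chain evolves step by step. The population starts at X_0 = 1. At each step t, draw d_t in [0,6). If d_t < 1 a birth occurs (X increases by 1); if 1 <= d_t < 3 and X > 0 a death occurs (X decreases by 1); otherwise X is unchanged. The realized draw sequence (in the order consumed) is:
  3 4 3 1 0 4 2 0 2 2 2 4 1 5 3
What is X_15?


t=0: X=1, d=3 → hold, X_1=1
t=1: X=1, d=4 → hold, X_2=1
t=2: X=1, d=3 → hold, X_3=1
t=3: X=1, d=1 → death, X_4=0
t=4: X=0, d=0 → birth, X_5=1
t=5: X=1, d=4 → hold, X_6=1
t=6: X=1, d=2 → death, X_7=0
t=7: X=0, d=0 → birth, X_8=1
t=8: X=1, d=2 → death, X_9=0
t=9: X=0, d=2 → hold, X_10=0
t=10: X=0, d=2 → hold, X_11=0
t=11: X=0, d=4 → hold, X_12=0
t=12: X=0, d=1 → hold, X_13=0
t=13: X=0, d=5 → hold, X_14=0
t=14: X=0, d=3 → hold, X_15=0

0


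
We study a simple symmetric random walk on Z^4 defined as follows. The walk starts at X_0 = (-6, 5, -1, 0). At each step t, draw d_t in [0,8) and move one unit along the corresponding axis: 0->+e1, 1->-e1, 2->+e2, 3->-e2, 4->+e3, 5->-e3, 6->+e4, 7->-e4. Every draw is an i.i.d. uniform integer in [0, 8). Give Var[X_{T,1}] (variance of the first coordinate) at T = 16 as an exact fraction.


Outcome values over d=0..7: [1, -1, 0, 0, 0, 0, 0, 0]
Σy = 0, Σy² = 2, M = 8
μ = 0/8 = 0,  σ² = 2/8 − (0)² = 1/4
Independent increments: Var[X_16] = 16·σ² = 16·(1/4) = 4

4


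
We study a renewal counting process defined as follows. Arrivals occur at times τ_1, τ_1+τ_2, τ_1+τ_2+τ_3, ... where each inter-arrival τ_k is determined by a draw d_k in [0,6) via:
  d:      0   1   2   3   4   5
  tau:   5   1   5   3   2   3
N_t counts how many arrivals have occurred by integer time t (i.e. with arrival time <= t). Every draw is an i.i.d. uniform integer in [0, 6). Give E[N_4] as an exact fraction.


Inter-arrival values over d=0..5: [5, 1, 5, 3, 2, 3]
Each d has probability 1/6, so the pmf of τ is: f(1) = 1/6, f(2) = 1/6, f(3) = 1/3, f(5) = 1/3
Renewal equation for m(n) = E[N_n]: condition on τ_1 = k (if k <= n, one arrival plus a fresh copy on the remaining n−k steps): m(n) = F(n) + Σ_{k<=n} f(k)·m(n−k), where F(n) = P(τ <= n) and m(0) = 0
m(1) = F(1) = 1/6
m(2) = F(2) + f(1)·m(1) = 1/3 + 1/6·1/6 = 13/36
m(3) = F(3) + f(1)·m(2) + f(2)·m(1) = 2/3 + 1/6·13/36 + 1/6·1/6 = 163/216
m(4) = F(4) + f(1)·m(3) + f(2)·m(2) + f(3)·m(1) = 2/3 + 1/6·163/216 + 1/6·13/36 + 1/3·1/6 = 1177/1296
E[N_4] = m(4) = 1177/1296

1177/1296


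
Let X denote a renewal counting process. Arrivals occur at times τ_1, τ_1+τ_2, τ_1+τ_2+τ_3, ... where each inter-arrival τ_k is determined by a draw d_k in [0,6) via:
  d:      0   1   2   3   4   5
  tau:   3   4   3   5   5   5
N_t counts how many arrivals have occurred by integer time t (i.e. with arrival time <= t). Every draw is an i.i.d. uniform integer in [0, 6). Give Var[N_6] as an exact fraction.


8/81

Inter-arrival values over d=0..5: [3, 4, 3, 5, 5, 5]
Each d has probability 1/6, so the pmf of τ is: f(3) = 1/3, f(4) = 1/6, f(5) = 1/2
Let p_n(j) = P(N_n = j), with p_0 = [1]. Condition on τ_1: p_n(0) = P(τ > n), and for j >= 1, p_n(j) = Σ_{k<=n} f(k)·p_{n−k}(j−1)
p_1 = [1]  (j = 0)
p_2 = [1]  (j = 0)
p_3 = [2/3, 1/3]  (j = 0..1)
p_4 = [1/2, 1/2]  (j = 0..1)
p_5 = [0, 1]  (j = 0..1)
p_6 = [0, 8/9, 1/9]  (j = 0..2)
E[N_6] = Σ j·p_6(j) = 10/9;  E[N_6²] = Σ j²·p_6(j) = 4/3
Var[N_6] = 4/3 − (10/9)² = 8/81


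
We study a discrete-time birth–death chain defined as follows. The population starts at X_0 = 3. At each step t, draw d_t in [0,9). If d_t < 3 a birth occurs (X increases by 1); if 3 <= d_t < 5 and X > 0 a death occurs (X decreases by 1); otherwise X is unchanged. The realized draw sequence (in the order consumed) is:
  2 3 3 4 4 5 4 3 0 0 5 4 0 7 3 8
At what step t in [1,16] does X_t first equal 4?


1

t=0: X=3, d=2 → birth, X_1=4
t=1: X=4, d=3 → death, X_2=3
t=2: X=3, d=3 → death, X_3=2
t=3: X=2, d=4 → death, X_4=1
t=4: X=1, d=4 → death, X_5=0
t=5: X=0, d=5 → hold, X_6=0
t=6: X=0, d=4 → hold, X_7=0
t=7: X=0, d=3 → hold, X_8=0
t=8: X=0, d=0 → birth, X_9=1
t=9: X=1, d=0 → birth, X_10=2
t=10: X=2, d=5 → hold, X_11=2
t=11: X=2, d=4 → death, X_12=1
t=12: X=1, d=0 → birth, X_13=2
t=13: X=2, d=7 → hold, X_14=2
t=14: X=2, d=3 → death, X_15=1
t=15: X=1, d=8 → hold, X_16=1


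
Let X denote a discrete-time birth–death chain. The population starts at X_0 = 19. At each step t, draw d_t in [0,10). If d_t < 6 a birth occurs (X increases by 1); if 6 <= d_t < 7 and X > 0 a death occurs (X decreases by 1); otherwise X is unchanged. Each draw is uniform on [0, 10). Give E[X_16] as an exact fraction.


27

X can drop by at most 1 per step and X_0 = 19 > T = 16, so X_t >= 19 − t >= 3 > 0 for every t <= 16: the floor at 0 (the 'and X > 0' condition) never binds. Hence X_16 = X_0 + Σ_{t<16} Y_t with i.i.d. increments Y_t = y(d_t) ∈ {+1, −1, 0}.
Outcome values over d=0..9: [1, 1, 1, 1, 1, 1, -1, 0, 0, 0]
Σy = 5, Σy² = 7, M = 10
μ = 5/10 = 1/2,  σ² = 7/10 − (1/2)² = 9/20
E[X_16] = 19 + 16·(1/2) = 27


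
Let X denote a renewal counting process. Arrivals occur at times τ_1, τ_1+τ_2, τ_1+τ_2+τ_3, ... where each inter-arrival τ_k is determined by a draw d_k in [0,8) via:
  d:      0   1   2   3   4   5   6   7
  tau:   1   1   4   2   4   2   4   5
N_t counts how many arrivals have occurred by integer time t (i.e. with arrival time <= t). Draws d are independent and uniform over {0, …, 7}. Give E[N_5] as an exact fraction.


Inter-arrival values over d=0..7: [1, 1, 4, 2, 4, 2, 4, 5]
Each d has probability 1/8, so the pmf of τ is: f(1) = 1/4, f(2) = 1/4, f(4) = 3/8, f(5) = 1/8
Renewal equation for m(n) = E[N_n]: condition on τ_1 = k (if k <= n, one arrival plus a fresh copy on the remaining n−k steps): m(n) = F(n) + Σ_{k<=n} f(k)·m(n−k), where F(n) = P(τ <= n) and m(0) = 0
m(1) = F(1) = 1/4
m(2) = F(2) + f(1)·m(1) = 1/2 + 1/4·1/4 = 9/16
m(3) = F(3) + f(1)·m(2) + f(2)·m(1) = 1/2 + 1/4·9/16 + 1/4·1/4 = 45/64
m(4) = F(4) + f(1)·m(3) + f(2)·m(2) = 7/8 + 1/4·45/64 + 1/4·9/16 = 305/256
m(5) = F(5) + f(1)·m(4) + f(2)·m(3) + f(4)·m(1) = 1 + 1/4·305/256 + 1/4·45/64 + 3/8·1/4 = 1605/1024
E[N_5] = m(5) = 1605/1024

1605/1024


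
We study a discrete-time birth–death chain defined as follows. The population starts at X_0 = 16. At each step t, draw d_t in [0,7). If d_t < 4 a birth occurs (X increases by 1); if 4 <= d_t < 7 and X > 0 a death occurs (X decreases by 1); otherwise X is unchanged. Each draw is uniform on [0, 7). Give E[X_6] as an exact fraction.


118/7

X can drop by at most 1 per step and X_0 = 16 > T = 6, so X_t >= 16 − t >= 10 > 0 for every t <= 6: the floor at 0 (the 'and X > 0' condition) never binds. Hence X_6 = X_0 + Σ_{t<6} Y_t with i.i.d. increments Y_t = y(d_t) ∈ {+1, −1, 0}.
Outcome values over d=0..6: [1, 1, 1, 1, -1, -1, -1]
Σy = 1, Σy² = 7, M = 7
μ = 1/7 = 1/7,  σ² = 7/7 − (1/7)² = 48/49
E[X_6] = 16 + 6·(1/7) = 118/7


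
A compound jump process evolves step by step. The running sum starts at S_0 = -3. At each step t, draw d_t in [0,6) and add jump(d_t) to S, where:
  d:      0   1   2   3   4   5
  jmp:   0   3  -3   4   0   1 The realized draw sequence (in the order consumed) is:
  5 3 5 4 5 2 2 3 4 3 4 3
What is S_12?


10

t=0: S=-3, d=5, jump=1, S_1=-2
t=1: S=-2, d=3, jump=4, S_2=2
t=2: S=2, d=5, jump=1, S_3=3
t=3: S=3, d=4, jump=0, S_4=3
t=4: S=3, d=5, jump=1, S_5=4
t=5: S=4, d=2, jump=-3, S_6=1
t=6: S=1, d=2, jump=-3, S_7=-2
t=7: S=-2, d=3, jump=4, S_8=2
t=8: S=2, d=4, jump=0, S_9=2
t=9: S=2, d=3, jump=4, S_10=6
t=10: S=6, d=4, jump=0, S_11=6
t=11: S=6, d=3, jump=4, S_12=10


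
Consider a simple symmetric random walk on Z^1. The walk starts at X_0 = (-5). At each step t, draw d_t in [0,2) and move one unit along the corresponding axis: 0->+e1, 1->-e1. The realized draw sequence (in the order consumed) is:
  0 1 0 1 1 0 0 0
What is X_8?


(-3)

t=0: X=(-5), d=0 → +e1, X_1=(-4)
t=1: X=(-4), d=1 → -e1, X_2=(-5)
t=2: X=(-5), d=0 → +e1, X_3=(-4)
t=3: X=(-4), d=1 → -e1, X_4=(-5)
t=4: X=(-5), d=1 → -e1, X_5=(-6)
t=5: X=(-6), d=0 → +e1, X_6=(-5)
t=6: X=(-5), d=0 → +e1, X_7=(-4)
t=7: X=(-4), d=0 → +e1, X_8=(-3)


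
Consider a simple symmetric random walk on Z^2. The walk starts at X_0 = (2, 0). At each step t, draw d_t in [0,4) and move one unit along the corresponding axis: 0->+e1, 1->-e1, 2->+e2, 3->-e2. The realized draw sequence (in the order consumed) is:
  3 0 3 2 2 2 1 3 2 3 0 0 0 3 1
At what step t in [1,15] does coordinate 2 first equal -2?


3

t=0: X=(2, 0), d=3 → -e2, X_1=(2, -1)
t=1: X=(2, -1), d=0 → +e1, X_2=(3, -1)
t=2: X=(3, -1), d=3 → -e2, X_3=(3, -2)
t=3: X=(3, -2), d=2 → +e2, X_4=(3, -1)
t=4: X=(3, -1), d=2 → +e2, X_5=(3, 0)
t=5: X=(3, 0), d=2 → +e2, X_6=(3, 1)
t=6: X=(3, 1), d=1 → -e1, X_7=(2, 1)
t=7: X=(2, 1), d=3 → -e2, X_8=(2, 0)
t=8: X=(2, 0), d=2 → +e2, X_9=(2, 1)
t=9: X=(2, 1), d=3 → -e2, X_10=(2, 0)
t=10: X=(2, 0), d=0 → +e1, X_11=(3, 0)
t=11: X=(3, 0), d=0 → +e1, X_12=(4, 0)
t=12: X=(4, 0), d=0 → +e1, X_13=(5, 0)
t=13: X=(5, 0), d=3 → -e2, X_14=(5, -1)
t=14: X=(5, -1), d=1 → -e1, X_15=(4, -1)


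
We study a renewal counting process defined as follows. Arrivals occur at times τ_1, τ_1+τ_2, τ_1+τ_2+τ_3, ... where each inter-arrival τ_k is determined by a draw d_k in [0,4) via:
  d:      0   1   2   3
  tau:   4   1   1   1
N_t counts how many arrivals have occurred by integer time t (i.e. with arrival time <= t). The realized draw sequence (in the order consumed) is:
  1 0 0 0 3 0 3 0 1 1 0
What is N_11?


draw d_1=1: τ_1=1, arrival time A_1=1
draw d_2=0: τ_2=4, arrival time A_2=5
draw d_3=0: τ_3=4, arrival time A_3=9
draw d_4=0: τ_4=4, arrival time A_4=13
draw d_5=3: τ_5=1, arrival time A_5=14
draw d_6=0: τ_6=4, arrival time A_6=18
draw d_7=3: τ_7=1, arrival time A_7=19
draw d_8=0: τ_8=4, arrival time A_8=23
draw d_9=1: τ_9=1, arrival time A_9=24
draw d_10=1: τ_10=1, arrival time A_10=25
draw d_11=0: τ_11=4, arrival time A_11=29
N_t over t=0..11: 0:0 1:1 2:1 3:1 4:1 5:2 6:2 7:2 8:2 9:3 10:3 11:3

3


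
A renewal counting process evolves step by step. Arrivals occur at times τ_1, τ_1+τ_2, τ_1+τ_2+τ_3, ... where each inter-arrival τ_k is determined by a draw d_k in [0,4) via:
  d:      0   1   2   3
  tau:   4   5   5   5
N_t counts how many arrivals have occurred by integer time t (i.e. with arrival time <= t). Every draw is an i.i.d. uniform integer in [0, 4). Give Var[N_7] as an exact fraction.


0

Inter-arrival values over d=0..3: [4, 5, 5, 5]
Each d has probability 1/4, so the pmf of τ is: f(4) = 1/4, f(5) = 3/4
Let p_n(j) = P(N_n = j), with p_0 = [1]. Condition on τ_1: p_n(0) = P(τ > n), and for j >= 1, p_n(j) = Σ_{k<=n} f(k)·p_{n−k}(j−1)
p_1 = [1]  (j = 0)
p_2 = [1]  (j = 0)
p_3 = [1]  (j = 0)
p_4 = [3/4, 1/4]  (j = 0..1)
p_5 = [0, 1]  (j = 0..1)
p_6 = [0, 1]  (j = 0..1)
p_7 = [0, 1]  (j = 0..1)
E[N_7] = Σ j·p_7(j) = 1;  E[N_7²] = Σ j²·p_7(j) = 1
Var[N_7] = 1 − (1)² = 0


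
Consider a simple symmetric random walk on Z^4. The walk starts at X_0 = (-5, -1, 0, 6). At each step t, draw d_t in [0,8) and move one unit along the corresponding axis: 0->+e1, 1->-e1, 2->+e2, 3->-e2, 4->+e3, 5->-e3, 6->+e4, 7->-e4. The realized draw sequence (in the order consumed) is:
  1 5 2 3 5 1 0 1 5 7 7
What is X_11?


(-7, -1, -3, 4)

t=0: X=(-5, -1, 0, 6), d=1 → -e1, X_1=(-6, -1, 0, 6)
t=1: X=(-6, -1, 0, 6), d=5 → -e3, X_2=(-6, -1, -1, 6)
t=2: X=(-6, -1, -1, 6), d=2 → +e2, X_3=(-6, 0, -1, 6)
t=3: X=(-6, 0, -1, 6), d=3 → -e2, X_4=(-6, -1, -1, 6)
t=4: X=(-6, -1, -1, 6), d=5 → -e3, X_5=(-6, -1, -2, 6)
t=5: X=(-6, -1, -2, 6), d=1 → -e1, X_6=(-7, -1, -2, 6)
t=6: X=(-7, -1, -2, 6), d=0 → +e1, X_7=(-6, -1, -2, 6)
t=7: X=(-6, -1, -2, 6), d=1 → -e1, X_8=(-7, -1, -2, 6)
t=8: X=(-7, -1, -2, 6), d=5 → -e3, X_9=(-7, -1, -3, 6)
t=9: X=(-7, -1, -3, 6), d=7 → -e4, X_10=(-7, -1, -3, 5)
t=10: X=(-7, -1, -3, 5), d=7 → -e4, X_11=(-7, -1, -3, 4)


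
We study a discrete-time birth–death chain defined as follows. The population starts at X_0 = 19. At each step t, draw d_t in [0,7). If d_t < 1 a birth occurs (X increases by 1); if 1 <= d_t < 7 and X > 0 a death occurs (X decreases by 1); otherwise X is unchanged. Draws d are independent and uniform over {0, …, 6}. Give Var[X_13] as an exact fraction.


X can drop by at most 1 per step and X_0 = 19 > T = 13, so X_t >= 19 − t >= 6 > 0 for every t <= 13: the floor at 0 (the 'and X > 0' condition) never binds. Hence X_13 = X_0 + Σ_{t<13} Y_t with i.i.d. increments Y_t = y(d_t) ∈ {+1, −1, 0}.
Outcome values over d=0..6: [1, -1, -1, -1, -1, -1, -1]
Σy = -5, Σy² = 7, M = 7
μ = -5/7 = -5/7,  σ² = 7/7 − (-5/7)² = 24/49
Independent increments: Var[X_13] = 13·σ² = 13·(24/49) = 312/49

312/49


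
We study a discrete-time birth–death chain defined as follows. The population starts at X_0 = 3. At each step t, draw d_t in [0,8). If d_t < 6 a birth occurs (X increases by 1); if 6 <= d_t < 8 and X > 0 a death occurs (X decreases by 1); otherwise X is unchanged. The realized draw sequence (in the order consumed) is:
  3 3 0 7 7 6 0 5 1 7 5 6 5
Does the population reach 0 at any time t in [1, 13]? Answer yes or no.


no

t=0: X=3, d=3 → birth, X_1=4
t=1: X=4, d=3 → birth, X_2=5
t=2: X=5, d=0 → birth, X_3=6
t=3: X=6, d=7 → death, X_4=5
t=4: X=5, d=7 → death, X_5=4
t=5: X=4, d=6 → death, X_6=3
t=6: X=3, d=0 → birth, X_7=4
t=7: X=4, d=5 → birth, X_8=5
t=8: X=5, d=1 → birth, X_9=6
t=9: X=6, d=7 → death, X_10=5
t=10: X=5, d=5 → birth, X_11=6
t=11: X=6, d=6 → death, X_12=5
t=12: X=5, d=5 → birth, X_13=6


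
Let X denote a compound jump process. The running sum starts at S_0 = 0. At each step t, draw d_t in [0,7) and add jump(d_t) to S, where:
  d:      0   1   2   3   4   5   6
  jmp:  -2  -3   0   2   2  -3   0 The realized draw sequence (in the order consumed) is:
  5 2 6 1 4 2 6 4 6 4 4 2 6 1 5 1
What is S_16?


-7

t=0: S=0, d=5, jump=-3, S_1=-3
t=1: S=-3, d=2, jump=0, S_2=-3
t=2: S=-3, d=6, jump=0, S_3=-3
t=3: S=-3, d=1, jump=-3, S_4=-6
t=4: S=-6, d=4, jump=2, S_5=-4
t=5: S=-4, d=2, jump=0, S_6=-4
t=6: S=-4, d=6, jump=0, S_7=-4
t=7: S=-4, d=4, jump=2, S_8=-2
t=8: S=-2, d=6, jump=0, S_9=-2
t=9: S=-2, d=4, jump=2, S_10=0
t=10: S=0, d=4, jump=2, S_11=2
t=11: S=2, d=2, jump=0, S_12=2
t=12: S=2, d=6, jump=0, S_13=2
t=13: S=2, d=1, jump=-3, S_14=-1
t=14: S=-1, d=5, jump=-3, S_15=-4
t=15: S=-4, d=1, jump=-3, S_16=-7


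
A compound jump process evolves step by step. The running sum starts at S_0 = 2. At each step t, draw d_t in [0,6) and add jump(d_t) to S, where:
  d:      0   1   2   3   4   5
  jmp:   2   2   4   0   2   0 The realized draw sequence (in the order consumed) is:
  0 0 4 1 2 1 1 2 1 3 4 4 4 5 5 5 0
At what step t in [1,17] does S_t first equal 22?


8

t=0: S=2, d=0, jump=2, S_1=4
t=1: S=4, d=0, jump=2, S_2=6
t=2: S=6, d=4, jump=2, S_3=8
t=3: S=8, d=1, jump=2, S_4=10
t=4: S=10, d=2, jump=4, S_5=14
t=5: S=14, d=1, jump=2, S_6=16
t=6: S=16, d=1, jump=2, S_7=18
t=7: S=18, d=2, jump=4, S_8=22
t=8: S=22, d=1, jump=2, S_9=24
t=9: S=24, d=3, jump=0, S_10=24
t=10: S=24, d=4, jump=2, S_11=26
t=11: S=26, d=4, jump=2, S_12=28
t=12: S=28, d=4, jump=2, S_13=30
t=13: S=30, d=5, jump=0, S_14=30
t=14: S=30, d=5, jump=0, S_15=30
t=15: S=30, d=5, jump=0, S_16=30
t=16: S=30, d=0, jump=2, S_17=32


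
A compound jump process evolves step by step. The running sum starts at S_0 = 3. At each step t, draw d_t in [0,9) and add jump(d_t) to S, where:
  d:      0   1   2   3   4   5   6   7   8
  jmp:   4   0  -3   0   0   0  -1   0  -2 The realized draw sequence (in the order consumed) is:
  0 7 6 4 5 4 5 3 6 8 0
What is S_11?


7

t=0: S=3, d=0, jump=4, S_1=7
t=1: S=7, d=7, jump=0, S_2=7
t=2: S=7, d=6, jump=-1, S_3=6
t=3: S=6, d=4, jump=0, S_4=6
t=4: S=6, d=5, jump=0, S_5=6
t=5: S=6, d=4, jump=0, S_6=6
t=6: S=6, d=5, jump=0, S_7=6
t=7: S=6, d=3, jump=0, S_8=6
t=8: S=6, d=6, jump=-1, S_9=5
t=9: S=5, d=8, jump=-2, S_10=3
t=10: S=3, d=0, jump=4, S_11=7


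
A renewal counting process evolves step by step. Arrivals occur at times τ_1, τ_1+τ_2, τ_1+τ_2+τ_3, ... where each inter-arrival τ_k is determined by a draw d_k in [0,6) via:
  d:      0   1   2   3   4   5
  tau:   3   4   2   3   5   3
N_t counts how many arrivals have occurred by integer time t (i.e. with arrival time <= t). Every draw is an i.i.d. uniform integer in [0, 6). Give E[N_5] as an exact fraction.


Inter-arrival values over d=0..5: [3, 4, 2, 3, 5, 3]
Each d has probability 1/6, so the pmf of τ is: f(2) = 1/6, f(3) = 1/2, f(4) = 1/6, f(5) = 1/6
Renewal equation for m(n) = E[N_n]: condition on τ_1 = k (if k <= n, one arrival plus a fresh copy on the remaining n−k steps): m(n) = F(n) + Σ_{k<=n} f(k)·m(n−k), where F(n) = P(τ <= n) and m(0) = 0
m(1) = F(1) = 0
m(2) = F(2) = 1/6
m(3) = F(3) = 2/3
m(4) = F(4) + f(2)·m(2) = 5/6 + 1/6·1/6 = 31/36
m(5) = F(5) + f(2)·m(3) + f(3)·m(2) = 1 + 1/6·2/3 + 1/2·1/6 = 43/36
E[N_5] = m(5) = 43/36

43/36


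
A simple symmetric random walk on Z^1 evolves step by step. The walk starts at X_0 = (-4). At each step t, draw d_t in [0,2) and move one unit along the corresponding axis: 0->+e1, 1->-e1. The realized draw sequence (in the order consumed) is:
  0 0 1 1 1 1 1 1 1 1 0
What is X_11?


t=0: X=(-4), d=0 → +e1, X_1=(-3)
t=1: X=(-3), d=0 → +e1, X_2=(-2)
t=2: X=(-2), d=1 → -e1, X_3=(-3)
t=3: X=(-3), d=1 → -e1, X_4=(-4)
t=4: X=(-4), d=1 → -e1, X_5=(-5)
t=5: X=(-5), d=1 → -e1, X_6=(-6)
t=6: X=(-6), d=1 → -e1, X_7=(-7)
t=7: X=(-7), d=1 → -e1, X_8=(-8)
t=8: X=(-8), d=1 → -e1, X_9=(-9)
t=9: X=(-9), d=1 → -e1, X_10=(-10)
t=10: X=(-10), d=0 → +e1, X_11=(-9)

(-9)


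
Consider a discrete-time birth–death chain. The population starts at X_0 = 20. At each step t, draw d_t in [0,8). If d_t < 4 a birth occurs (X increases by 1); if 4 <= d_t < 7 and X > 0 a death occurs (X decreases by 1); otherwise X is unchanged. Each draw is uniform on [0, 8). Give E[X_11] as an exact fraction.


171/8

X can drop by at most 1 per step and X_0 = 20 > T = 11, so X_t >= 20 − t >= 9 > 0 for every t <= 11: the floor at 0 (the 'and X > 0' condition) never binds. Hence X_11 = X_0 + Σ_{t<11} Y_t with i.i.d. increments Y_t = y(d_t) ∈ {+1, −1, 0}.
Outcome values over d=0..7: [1, 1, 1, 1, -1, -1, -1, 0]
Σy = 1, Σy² = 7, M = 8
μ = 1/8 = 1/8,  σ² = 7/8 − (1/8)² = 55/64
E[X_11] = 20 + 11·(1/8) = 171/8


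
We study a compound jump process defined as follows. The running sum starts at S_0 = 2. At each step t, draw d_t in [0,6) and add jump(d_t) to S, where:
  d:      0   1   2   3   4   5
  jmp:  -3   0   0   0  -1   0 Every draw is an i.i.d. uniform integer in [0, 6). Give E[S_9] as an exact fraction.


Outcome values over d=0..5: [-3, 0, 0, 0, -1, 0]
Σy = -4, Σy² = 10, M = 6
μ = -4/6 = -2/3,  σ² = 10/6 − (-2/3)² = 11/9
E[S_9] = 2 + 9·(-2/3) = -4

-4


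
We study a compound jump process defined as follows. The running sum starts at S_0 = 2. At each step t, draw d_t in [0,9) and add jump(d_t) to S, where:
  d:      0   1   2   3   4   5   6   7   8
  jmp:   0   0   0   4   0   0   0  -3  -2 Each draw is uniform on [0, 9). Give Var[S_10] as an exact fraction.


Outcome values over d=0..8: [0, 0, 0, 4, 0, 0, 0, -3, -2]
Σy = -1, Σy² = 29, M = 9
μ = -1/9 = -1/9,  σ² = 29/9 − (-1/9)² = 260/81
Independent increments: Var[S_10] = 10·σ² = 10·(260/81) = 2600/81

2600/81


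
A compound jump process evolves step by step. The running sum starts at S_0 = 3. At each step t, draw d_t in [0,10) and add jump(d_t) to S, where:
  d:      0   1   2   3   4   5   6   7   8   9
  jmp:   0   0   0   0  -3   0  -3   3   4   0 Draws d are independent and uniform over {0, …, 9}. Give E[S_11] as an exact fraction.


41/10

Outcome values over d=0..9: [0, 0, 0, 0, -3, 0, -3, 3, 4, 0]
Σy = 1, Σy² = 43, M = 10
μ = 1/10 = 1/10,  σ² = 43/10 − (1/10)² = 429/100
E[S_11] = 3 + 11·(1/10) = 41/10


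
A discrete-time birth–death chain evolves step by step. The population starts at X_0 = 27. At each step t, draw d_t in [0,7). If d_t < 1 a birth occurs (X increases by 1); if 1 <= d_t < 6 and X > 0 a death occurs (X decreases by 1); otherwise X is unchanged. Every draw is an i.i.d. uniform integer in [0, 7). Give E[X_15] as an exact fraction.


129/7

X can drop by at most 1 per step and X_0 = 27 > T = 15, so X_t >= 27 − t >= 12 > 0 for every t <= 15: the floor at 0 (the 'and X > 0' condition) never binds. Hence X_15 = X_0 + Σ_{t<15} Y_t with i.i.d. increments Y_t = y(d_t) ∈ {+1, −1, 0}.
Outcome values over d=0..6: [1, -1, -1, -1, -1, -1, 0]
Σy = -4, Σy² = 6, M = 7
μ = -4/7 = -4/7,  σ² = 6/7 − (-4/7)² = 26/49
E[X_15] = 27 + 15·(-4/7) = 129/7
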